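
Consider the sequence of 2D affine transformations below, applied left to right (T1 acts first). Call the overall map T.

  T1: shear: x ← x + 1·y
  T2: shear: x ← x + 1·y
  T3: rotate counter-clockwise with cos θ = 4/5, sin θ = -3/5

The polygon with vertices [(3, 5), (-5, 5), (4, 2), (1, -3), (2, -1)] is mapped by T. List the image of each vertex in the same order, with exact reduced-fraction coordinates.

T1 shear: x ← x + 1·y: (3, 5) → (8, 5); (-5, 5) → (0, 5); (4, 2) → (6, 2); (1, -3) → (-2, -3); (2, -1) → (1, -1)
T2 shear: x ← x + 1·y: (8, 5) → (13, 5); (0, 5) → (5, 5); (6, 2) → (8, 2); (-2, -3) → (-5, -3); (1, -1) → (0, -1)
T3 rotate counter-clockwise with cos θ = 4/5, sin θ = -3/5: (13, 5) → (67/5, -19/5); (5, 5) → (7, 1); (8, 2) → (38/5, -16/5); (-5, -3) → (-29/5, 3/5); (0, -1) → (-3/5, -4/5)

image vertices: (67/5, -19/5), (7, 1), (38/5, -16/5), (-29/5, 3/5), (-3/5, -4/5)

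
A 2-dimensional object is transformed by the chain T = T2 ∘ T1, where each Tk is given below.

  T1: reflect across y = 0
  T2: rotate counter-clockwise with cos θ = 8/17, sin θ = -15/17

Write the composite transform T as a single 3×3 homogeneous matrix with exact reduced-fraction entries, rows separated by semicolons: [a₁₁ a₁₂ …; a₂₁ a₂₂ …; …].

T1 = [1 0 0; 0 -1 0; 0 0 1]
T2·T1 = [8/17 -15/17 0; -15/17 -8/17 0; 0 0 1]

T = [8/17 -15/17 0; -15/17 -8/17 0; 0 0 1]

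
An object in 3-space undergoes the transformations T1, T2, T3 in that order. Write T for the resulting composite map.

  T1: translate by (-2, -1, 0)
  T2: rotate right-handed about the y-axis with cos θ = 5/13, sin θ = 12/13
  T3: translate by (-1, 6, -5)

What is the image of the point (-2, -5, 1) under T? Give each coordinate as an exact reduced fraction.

T1 translate by (-2, -1, 0): (-2, -5, 1) → (-4, -6, 1)
T2 rotate right-handed about the y-axis with cos θ = 5/13, sin θ = 12/13: (-4, -6, 1) → (-8/13, -6, 53/13)
T3 translate by (-1, 6, -5): (-8/13, -6, 53/13) → (-21/13, 0, -12/13)

T(p) = (-21/13, 0, -12/13)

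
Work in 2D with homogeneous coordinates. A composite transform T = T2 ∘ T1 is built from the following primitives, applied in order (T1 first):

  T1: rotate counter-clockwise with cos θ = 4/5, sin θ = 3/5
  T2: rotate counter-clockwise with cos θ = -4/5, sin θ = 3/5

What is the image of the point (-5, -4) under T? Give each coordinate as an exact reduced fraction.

T(p) = (5, 4)

T1 rotate counter-clockwise with cos θ = 4/5, sin θ = 3/5: (-5, -4) → (-8/5, -31/5)
T2 rotate counter-clockwise with cos θ = -4/5, sin θ = 3/5: (-8/5, -31/5) → (5, 4)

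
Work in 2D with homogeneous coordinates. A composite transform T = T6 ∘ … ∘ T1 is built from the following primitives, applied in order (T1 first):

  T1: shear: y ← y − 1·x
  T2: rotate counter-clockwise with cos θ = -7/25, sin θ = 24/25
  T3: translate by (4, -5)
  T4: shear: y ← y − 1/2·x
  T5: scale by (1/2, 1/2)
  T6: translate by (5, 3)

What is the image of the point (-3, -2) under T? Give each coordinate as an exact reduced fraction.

T1 shear: y ← y − 1·x: (-3, -2) → (-3, 1)
T2 rotate counter-clockwise with cos θ = -7/25, sin θ = 24/25: (-3, 1) → (-3/25, -79/25)
T3 translate by (4, -5): (-3/25, -79/25) → (97/25, -204/25)
T4 shear: y ← y − 1/2·x: (97/25, -204/25) → (97/25, -101/10)
T5 scale by (1/2, 1/2): (97/25, -101/10) → (97/50, -101/20)
T6 translate by (5, 3): (97/50, -101/20) → (347/50, -41/20)

T(p) = (347/50, -41/20)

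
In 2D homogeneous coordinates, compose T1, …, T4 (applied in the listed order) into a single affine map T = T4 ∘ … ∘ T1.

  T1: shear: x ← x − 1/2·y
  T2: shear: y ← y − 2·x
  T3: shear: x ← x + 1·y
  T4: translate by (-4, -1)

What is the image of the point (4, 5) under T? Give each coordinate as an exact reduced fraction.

T1 shear: x ← x − 1/2·y: (4, 5) → (3/2, 5)
T2 shear: y ← y − 2·x: (3/2, 5) → (3/2, 2)
T3 shear: x ← x + 1·y: (3/2, 2) → (7/2, 2)
T4 translate by (-4, -1): (7/2, 2) → (-1/2, 1)

T(p) = (-1/2, 1)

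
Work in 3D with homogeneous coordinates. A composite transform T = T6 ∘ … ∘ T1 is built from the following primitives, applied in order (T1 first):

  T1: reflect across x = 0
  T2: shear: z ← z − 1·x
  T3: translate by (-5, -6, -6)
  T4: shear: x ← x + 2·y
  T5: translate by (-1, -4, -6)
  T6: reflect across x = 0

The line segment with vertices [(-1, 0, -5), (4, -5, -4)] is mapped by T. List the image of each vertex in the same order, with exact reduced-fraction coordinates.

T1 reflect across x = 0: (-1, 0, -5) → (1, 0, -5); (4, -5, -4) → (-4, -5, -4)
T2 shear: z ← z − 1·x: (1, 0, -5) → (1, 0, -6); (-4, -5, -4) → (-4, -5, 0)
T3 translate by (-5, -6, -6): (1, 0, -6) → (-4, -6, -12); (-4, -5, 0) → (-9, -11, -6)
T4 shear: x ← x + 2·y: (-4, -6, -12) → (-16, -6, -12); (-9, -11, -6) → (-31, -11, -6)
T5 translate by (-1, -4, -6): (-16, -6, -12) → (-17, -10, -18); (-31, -11, -6) → (-32, -15, -12)
T6 reflect across x = 0: (-17, -10, -18) → (17, -10, -18); (-32, -15, -12) → (32, -15, -12)

image vertices: (17, -10, -18), (32, -15, -12)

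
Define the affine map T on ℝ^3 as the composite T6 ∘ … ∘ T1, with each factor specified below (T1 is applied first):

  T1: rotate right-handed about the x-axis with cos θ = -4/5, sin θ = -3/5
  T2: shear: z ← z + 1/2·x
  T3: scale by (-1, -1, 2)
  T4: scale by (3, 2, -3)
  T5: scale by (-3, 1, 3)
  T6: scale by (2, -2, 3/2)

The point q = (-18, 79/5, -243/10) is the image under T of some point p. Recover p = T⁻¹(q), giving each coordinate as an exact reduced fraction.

T1 = [1 0 0 0; 0 -4/5 3/5 0; 0 -3/5 -4/5 0; 0 0 0 1]
T2·T1 = [1 0 0 0; 0 -4/5 3/5 0; 1/2 -3/5 -4/5 0; 0 0 0 1]
T3·…·T1 = [-1 0 0 0; 0 4/5 -3/5 0; 1 -6/5 -8/5 0; 0 0 0 1]
T4·…·T1 = [-3 0 0 0; 0 8/5 -6/5 0; -3 18/5 24/5 0; 0 0 0 1]
T5·…·T1 = [9 0 0 0; 0 8/5 -6/5 0; -9 54/5 72/5 0; 0 0 0 1]
T6·…·T1 = [18 0 0 0; 0 -16/5 12/5 0; -27/2 81/5 108/5 0; 0 0 0 1]
det M = -1944; M⁻¹ = [1/18 0 0 0; 1/60 -1/5 1/45 0; 1/45 3/20 4/135 0; 0 0 0 1]
M⁻¹ · (-18, 79/5, -243/10)ᵀ = (-1, -4, 5/4)ᵀ

p = (-1, -4, 5/4)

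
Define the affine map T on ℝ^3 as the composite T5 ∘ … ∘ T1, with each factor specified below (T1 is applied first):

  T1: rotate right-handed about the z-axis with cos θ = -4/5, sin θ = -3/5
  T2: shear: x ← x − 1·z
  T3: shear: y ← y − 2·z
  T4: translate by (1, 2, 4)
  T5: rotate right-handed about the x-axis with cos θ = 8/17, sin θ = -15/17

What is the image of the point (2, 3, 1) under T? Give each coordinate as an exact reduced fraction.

T1 rotate right-handed about the z-axis with cos θ = -4/5, sin θ = -3/5: (2, 3, 1) → (1/5, -18/5, 1)
T2 shear: x ← x − 1·z: (1/5, -18/5, 1) → (-4/5, -18/5, 1)
T3 shear: y ← y − 2·z: (-4/5, -18/5, 1) → (-4/5, -28/5, 1)
T4 translate by (1, 2, 4): (-4/5, -28/5, 1) → (1/5, -18/5, 5)
T5 rotate right-handed about the x-axis with cos θ = 8/17, sin θ = -15/17: (1/5, -18/5, 5) → (1/5, 231/85, 94/17)

T(p) = (1/5, 231/85, 94/17)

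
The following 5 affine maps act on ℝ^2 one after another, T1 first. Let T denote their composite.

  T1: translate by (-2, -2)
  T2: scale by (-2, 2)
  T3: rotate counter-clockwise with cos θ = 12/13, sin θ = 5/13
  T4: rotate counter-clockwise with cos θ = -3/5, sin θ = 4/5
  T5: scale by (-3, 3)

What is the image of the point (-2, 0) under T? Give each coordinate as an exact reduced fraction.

T1 translate by (-2, -2): (-2, 0) → (-4, -2)
T2 scale by (-2, 2): (-4, -2) → (8, -4)
T3 rotate counter-clockwise with cos θ = 12/13, sin θ = 5/13: (8, -4) → (116/13, -8/13)
T4 rotate counter-clockwise with cos θ = -3/5, sin θ = 4/5: (116/13, -8/13) → (-316/65, 488/65)
T5 scale by (-3, 3): (-316/65, 488/65) → (948/65, 1464/65)

T(p) = (948/65, 1464/65)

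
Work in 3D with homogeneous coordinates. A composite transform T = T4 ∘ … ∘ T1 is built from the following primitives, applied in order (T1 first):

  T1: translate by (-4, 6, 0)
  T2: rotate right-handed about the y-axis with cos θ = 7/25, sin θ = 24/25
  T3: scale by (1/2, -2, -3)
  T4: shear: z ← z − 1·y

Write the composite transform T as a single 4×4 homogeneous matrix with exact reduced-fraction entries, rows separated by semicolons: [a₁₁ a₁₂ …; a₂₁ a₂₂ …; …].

T1 = [1 0 0 -4; 0 1 0 6; 0 0 1 0; 0 0 0 1]
T2·T1 = [7/25 0 24/25 -28/25; 0 1 0 6; -24/25 0 7/25 96/25; 0 0 0 1]
T3·…·T1 = [7/50 0 12/25 -14/25; 0 -2 0 -12; 72/25 0 -21/25 -288/25; 0 0 0 1]
T4·…·T1 = [7/50 0 12/25 -14/25; 0 -2 0 -12; 72/25 2 -21/25 12/25; 0 0 0 1]

T = [7/50 0 12/25 -14/25; 0 -2 0 -12; 72/25 2 -21/25 12/25; 0 0 0 1]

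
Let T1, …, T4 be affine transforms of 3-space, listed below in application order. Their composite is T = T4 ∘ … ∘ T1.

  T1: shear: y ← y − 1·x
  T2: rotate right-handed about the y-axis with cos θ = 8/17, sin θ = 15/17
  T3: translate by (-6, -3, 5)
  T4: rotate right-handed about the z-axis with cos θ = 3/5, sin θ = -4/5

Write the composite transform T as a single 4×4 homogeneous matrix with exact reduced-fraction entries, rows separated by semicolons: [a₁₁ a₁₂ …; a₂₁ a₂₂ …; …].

T1 = [1 0 0 0; -1 1 0 0; 0 0 1 0; 0 0 0 1]
T2·T1 = [8/17 0 15/17 0; -1 1 0 0; -15/17 0 8/17 0; 0 0 0 1]
T3·…·T1 = [8/17 0 15/17 -6; -1 1 0 -3; -15/17 0 8/17 5; 0 0 0 1]
T4·…·T1 = [-44/85 4/5 9/17 -6; -83/85 3/5 -12/17 3; -15/17 0 8/17 5; 0 0 0 1]

T = [-44/85 4/5 9/17 -6; -83/85 3/5 -12/17 3; -15/17 0 8/17 5; 0 0 0 1]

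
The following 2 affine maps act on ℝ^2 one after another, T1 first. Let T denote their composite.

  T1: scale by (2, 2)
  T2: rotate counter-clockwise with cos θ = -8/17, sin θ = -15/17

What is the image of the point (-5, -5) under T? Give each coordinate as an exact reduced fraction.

T1 scale by (2, 2): (-5, -5) → (-10, -10)
T2 rotate counter-clockwise with cos θ = -8/17, sin θ = -15/17: (-10, -10) → (-70/17, 230/17)

T(p) = (-70/17, 230/17)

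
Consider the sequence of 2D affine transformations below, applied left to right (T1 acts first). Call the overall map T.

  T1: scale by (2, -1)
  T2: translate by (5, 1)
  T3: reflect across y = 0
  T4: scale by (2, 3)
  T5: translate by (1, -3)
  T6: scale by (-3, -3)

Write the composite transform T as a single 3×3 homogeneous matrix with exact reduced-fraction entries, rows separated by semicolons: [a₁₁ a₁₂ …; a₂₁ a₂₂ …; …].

T = [-12 0 -33; 0 -9 18; 0 0 1]

T1 = [2 0 0; 0 -1 0; 0 0 1]
T2·T1 = [2 0 5; 0 -1 1; 0 0 1]
T3·…·T1 = [2 0 5; 0 1 -1; 0 0 1]
T4·…·T1 = [4 0 10; 0 3 -3; 0 0 1]
T5·…·T1 = [4 0 11; 0 3 -6; 0 0 1]
T6·…·T1 = [-12 0 -33; 0 -9 18; 0 0 1]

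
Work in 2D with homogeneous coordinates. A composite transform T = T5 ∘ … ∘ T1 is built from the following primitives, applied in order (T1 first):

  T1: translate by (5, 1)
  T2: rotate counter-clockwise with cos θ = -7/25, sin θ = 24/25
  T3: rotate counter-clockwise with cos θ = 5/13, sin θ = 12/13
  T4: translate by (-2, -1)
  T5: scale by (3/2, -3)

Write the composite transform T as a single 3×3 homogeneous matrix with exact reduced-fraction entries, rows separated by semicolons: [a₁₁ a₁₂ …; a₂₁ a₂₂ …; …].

T = [-969/650 -54/325 -531/50; -108/325 969/325 108/25; 0 0 1]

T1 = [1 0 5; 0 1 1; 0 0 1]
T2·T1 = [-7/25 -24/25 -59/25; 24/25 -7/25 113/25; 0 0 1]
T3·…·T1 = [-323/325 -36/325 -127/25; 36/325 -323/325 -11/25; 0 0 1]
T4·…·T1 = [-323/325 -36/325 -177/25; 36/325 -323/325 -36/25; 0 0 1]
T5·…·T1 = [-969/650 -54/325 -531/50; -108/325 969/325 108/25; 0 0 1]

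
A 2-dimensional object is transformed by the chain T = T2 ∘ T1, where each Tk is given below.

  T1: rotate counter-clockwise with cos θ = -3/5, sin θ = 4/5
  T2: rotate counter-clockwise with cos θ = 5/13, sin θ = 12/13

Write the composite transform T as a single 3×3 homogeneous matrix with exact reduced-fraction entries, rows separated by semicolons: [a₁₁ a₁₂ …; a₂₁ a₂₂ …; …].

T = [-63/65 16/65 0; -16/65 -63/65 0; 0 0 1]

T1 = [-3/5 -4/5 0; 4/5 -3/5 0; 0 0 1]
T2·T1 = [-63/65 16/65 0; -16/65 -63/65 0; 0 0 1]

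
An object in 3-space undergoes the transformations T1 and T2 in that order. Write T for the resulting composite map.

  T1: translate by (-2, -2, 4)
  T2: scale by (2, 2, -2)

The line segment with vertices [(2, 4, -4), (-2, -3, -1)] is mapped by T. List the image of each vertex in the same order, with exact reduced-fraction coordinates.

T1 translate by (-2, -2, 4): (2, 4, -4) → (0, 2, 0); (-2, -3, -1) → (-4, -5, 3)
T2 scale by (2, 2, -2): (0, 2, 0) → (0, 4, 0); (-4, -5, 3) → (-8, -10, -6)

image vertices: (0, 4, 0), (-8, -10, -6)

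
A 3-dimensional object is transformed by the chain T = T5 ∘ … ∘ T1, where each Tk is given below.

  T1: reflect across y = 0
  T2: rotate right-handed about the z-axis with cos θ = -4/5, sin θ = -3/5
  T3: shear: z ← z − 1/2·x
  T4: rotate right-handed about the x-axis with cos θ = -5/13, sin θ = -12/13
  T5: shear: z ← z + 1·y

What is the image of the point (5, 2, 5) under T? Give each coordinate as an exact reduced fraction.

T1 reflect across y = 0: (5, 2, 5) → (5, -2, 5)
T2 rotate right-handed about the z-axis with cos θ = -4/5, sin θ = -3/5: (5, -2, 5) → (-26/5, -7/5, 5)
T3 shear: z ← z − 1/2·x: (-26/5, -7/5, 5) → (-26/5, -7/5, 38/5)
T4 rotate right-handed about the x-axis with cos θ = -5/13, sin θ = -12/13: (-26/5, -7/5, 38/5) → (-26/5, 491/65, -106/65)
T5 shear: z ← z + 1·y: (-26/5, 491/65, -106/65) → (-26/5, 491/65, 77/13)

T(p) = (-26/5, 491/65, 77/13)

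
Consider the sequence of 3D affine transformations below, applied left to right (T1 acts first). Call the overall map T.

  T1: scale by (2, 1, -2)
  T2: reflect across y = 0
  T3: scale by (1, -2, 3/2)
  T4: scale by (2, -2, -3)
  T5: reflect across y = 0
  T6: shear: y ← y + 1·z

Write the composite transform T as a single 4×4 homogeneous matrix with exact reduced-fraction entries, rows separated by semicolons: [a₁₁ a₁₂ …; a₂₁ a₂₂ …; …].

T = [4 0 0 0; 0 4 9 0; 0 0 9 0; 0 0 0 1]

T1 = [2 0 0 0; 0 1 0 0; 0 0 -2 0; 0 0 0 1]
T2·T1 = [2 0 0 0; 0 -1 0 0; 0 0 -2 0; 0 0 0 1]
T3·…·T1 = [2 0 0 0; 0 2 0 0; 0 0 -3 0; 0 0 0 1]
T4·…·T1 = [4 0 0 0; 0 -4 0 0; 0 0 9 0; 0 0 0 1]
T5·…·T1 = [4 0 0 0; 0 4 0 0; 0 0 9 0; 0 0 0 1]
T6·…·T1 = [4 0 0 0; 0 4 9 0; 0 0 9 0; 0 0 0 1]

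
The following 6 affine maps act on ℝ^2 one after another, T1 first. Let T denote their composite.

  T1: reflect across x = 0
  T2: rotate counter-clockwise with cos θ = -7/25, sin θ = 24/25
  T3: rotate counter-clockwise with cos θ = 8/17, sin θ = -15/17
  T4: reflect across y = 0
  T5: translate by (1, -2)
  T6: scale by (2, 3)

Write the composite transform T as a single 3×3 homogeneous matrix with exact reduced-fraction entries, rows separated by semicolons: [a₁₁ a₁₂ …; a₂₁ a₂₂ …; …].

T = [-608/425 -594/425 2; 891/425 -912/425 -6; 0 0 1]

T1 = [-1 0 0; 0 1 0; 0 0 1]
T2·T1 = [7/25 -24/25 0; -24/25 -7/25 0; 0 0 1]
T3·…·T1 = [-304/425 -297/425 0; -297/425 304/425 0; 0 0 1]
T4·…·T1 = [-304/425 -297/425 0; 297/425 -304/425 0; 0 0 1]
T5·…·T1 = [-304/425 -297/425 1; 297/425 -304/425 -2; 0 0 1]
T6·…·T1 = [-608/425 -594/425 2; 891/425 -912/425 -6; 0 0 1]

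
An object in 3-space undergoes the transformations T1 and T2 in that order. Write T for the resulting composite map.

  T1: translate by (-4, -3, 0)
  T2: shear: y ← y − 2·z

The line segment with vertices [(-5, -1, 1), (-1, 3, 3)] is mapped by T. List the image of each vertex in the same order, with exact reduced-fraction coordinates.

T1 translate by (-4, -3, 0): (-5, -1, 1) → (-9, -4, 1); (-1, 3, 3) → (-5, 0, 3)
T2 shear: y ← y − 2·z: (-9, -4, 1) → (-9, -6, 1); (-5, 0, 3) → (-5, -6, 3)

image vertices: (-9, -6, 1), (-5, -6, 3)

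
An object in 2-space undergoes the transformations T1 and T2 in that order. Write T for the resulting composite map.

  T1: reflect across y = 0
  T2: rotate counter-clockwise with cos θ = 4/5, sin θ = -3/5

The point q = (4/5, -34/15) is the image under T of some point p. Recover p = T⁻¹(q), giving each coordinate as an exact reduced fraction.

p = (2, 4/3)

T1 = [1 0 0; 0 -1 0; 0 0 1]
T2·T1 = [4/5 -3/5 0; -3/5 -4/5 0; 0 0 1]
det M = -1; M⁻¹ = [4/5 -3/5 0; -3/5 -4/5 0; 0 0 1]
M⁻¹ · (4/5, -34/15)ᵀ = (2, 4/3)ᵀ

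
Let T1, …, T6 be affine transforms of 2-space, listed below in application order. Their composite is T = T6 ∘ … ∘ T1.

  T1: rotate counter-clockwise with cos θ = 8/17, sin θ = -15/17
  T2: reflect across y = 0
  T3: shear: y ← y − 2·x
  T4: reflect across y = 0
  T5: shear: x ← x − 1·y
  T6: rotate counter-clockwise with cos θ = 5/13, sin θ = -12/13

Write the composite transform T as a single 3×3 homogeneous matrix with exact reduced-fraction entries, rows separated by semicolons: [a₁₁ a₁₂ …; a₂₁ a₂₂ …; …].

T = [47/221 341/221 0; -79/221 466/221 0; 0 0 1]

T1 = [8/17 15/17 0; -15/17 8/17 0; 0 0 1]
T2·T1 = [8/17 15/17 0; 15/17 -8/17 0; 0 0 1]
T3·…·T1 = [8/17 15/17 0; -1/17 -38/17 0; 0 0 1]
T4·…·T1 = [8/17 15/17 0; 1/17 38/17 0; 0 0 1]
T5·…·T1 = [7/17 -23/17 0; 1/17 38/17 0; 0 0 1]
T6·…·T1 = [47/221 341/221 0; -79/221 466/221 0; 0 0 1]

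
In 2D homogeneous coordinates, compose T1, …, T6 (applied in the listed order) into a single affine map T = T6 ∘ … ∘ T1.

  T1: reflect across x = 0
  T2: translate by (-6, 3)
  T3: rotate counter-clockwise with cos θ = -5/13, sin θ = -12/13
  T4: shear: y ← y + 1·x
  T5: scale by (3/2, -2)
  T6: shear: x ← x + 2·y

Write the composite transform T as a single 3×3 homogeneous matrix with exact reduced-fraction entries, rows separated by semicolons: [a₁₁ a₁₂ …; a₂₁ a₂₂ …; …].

T1 = [-1 0 0; 0 1 0; 0 0 1]
T2·T1 = [-1 0 -6; 0 1 3; 0 0 1]
T3·…·T1 = [5/13 12/13 66/13; 12/13 -5/13 57/13; 0 0 1]
T4·…·T1 = [5/13 12/13 66/13; 17/13 7/13 123/13; 0 0 1]
T5·…·T1 = [15/26 18/13 99/13; -34/13 -14/13 -246/13; 0 0 1]
T6·…·T1 = [-121/26 -10/13 -393/13; -34/13 -14/13 -246/13; 0 0 1]

T = [-121/26 -10/13 -393/13; -34/13 -14/13 -246/13; 0 0 1]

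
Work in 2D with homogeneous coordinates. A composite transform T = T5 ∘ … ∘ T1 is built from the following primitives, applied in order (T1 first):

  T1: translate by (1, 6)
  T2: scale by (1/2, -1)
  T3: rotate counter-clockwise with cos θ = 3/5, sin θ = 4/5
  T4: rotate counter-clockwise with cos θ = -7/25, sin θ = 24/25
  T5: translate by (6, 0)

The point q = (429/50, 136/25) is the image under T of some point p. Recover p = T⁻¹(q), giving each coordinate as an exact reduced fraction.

p = (-2, 0)

T1 = [1 0 1; 0 1 6; 0 0 1]
T2·T1 = [1/2 0 1/2; 0 -1 -6; 0 0 1]
T3·…·T1 = [3/10 4/5 51/10; 2/5 -3/5 -16/5; 0 0 1]
T4·…·T1 = [-117/250 44/125 411/250; 22/125 117/125 724/125; 0 0 1]
T5·…·T1 = [-117/250 44/125 1911/250; 22/125 117/125 724/125; 0 0 1]
det M = -1/2; M⁻¹ = [-234/125 88/125 1279/125; 44/125 117/125 -1014/125; 0 0 1]
M⁻¹ · (429/50, 136/25)ᵀ = (-2, 0)ᵀ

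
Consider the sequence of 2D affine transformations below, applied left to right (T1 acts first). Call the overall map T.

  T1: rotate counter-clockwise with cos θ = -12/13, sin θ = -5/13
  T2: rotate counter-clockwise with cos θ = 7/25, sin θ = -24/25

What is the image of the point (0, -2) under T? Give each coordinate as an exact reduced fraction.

T1 rotate counter-clockwise with cos θ = -12/13, sin θ = -5/13: (0, -2) → (-10/13, 24/13)
T2 rotate counter-clockwise with cos θ = 7/25, sin θ = -24/25: (-10/13, 24/13) → (506/325, 408/325)

T(p) = (506/325, 408/325)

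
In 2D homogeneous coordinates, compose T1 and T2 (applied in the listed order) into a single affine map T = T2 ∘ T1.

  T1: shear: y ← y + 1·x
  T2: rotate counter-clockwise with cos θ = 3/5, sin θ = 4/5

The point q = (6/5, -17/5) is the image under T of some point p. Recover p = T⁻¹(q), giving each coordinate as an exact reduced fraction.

p = (-2, -1)

T1 = [1 0 0; 1 1 0; 0 0 1]
T2·T1 = [-1/5 -4/5 0; 7/5 3/5 0; 0 0 1]
det M = 1; M⁻¹ = [3/5 4/5 0; -7/5 -1/5 0; 0 0 1]
M⁻¹ · (6/5, -17/5)ᵀ = (-2, -1)ᵀ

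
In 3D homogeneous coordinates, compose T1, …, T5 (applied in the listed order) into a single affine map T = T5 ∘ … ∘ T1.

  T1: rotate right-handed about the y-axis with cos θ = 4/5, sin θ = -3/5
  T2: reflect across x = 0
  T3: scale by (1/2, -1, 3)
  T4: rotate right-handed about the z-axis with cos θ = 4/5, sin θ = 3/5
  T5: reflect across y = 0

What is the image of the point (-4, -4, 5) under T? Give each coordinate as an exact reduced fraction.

T1 rotate right-handed about the y-axis with cos θ = 4/5, sin θ = -3/5: (-4, -4, 5) → (-31/5, -4, 8/5)
T2 reflect across x = 0: (-31/5, -4, 8/5) → (31/5, -4, 8/5)
T3 scale by (1/2, -1, 3): (31/5, -4, 8/5) → (31/10, 4, 24/5)
T4 rotate right-handed about the z-axis with cos θ = 4/5, sin θ = 3/5: (31/10, 4, 24/5) → (2/25, 253/50, 24/5)
T5 reflect across y = 0: (2/25, 253/50, 24/5) → (2/25, -253/50, 24/5)

T(p) = (2/25, -253/50, 24/5)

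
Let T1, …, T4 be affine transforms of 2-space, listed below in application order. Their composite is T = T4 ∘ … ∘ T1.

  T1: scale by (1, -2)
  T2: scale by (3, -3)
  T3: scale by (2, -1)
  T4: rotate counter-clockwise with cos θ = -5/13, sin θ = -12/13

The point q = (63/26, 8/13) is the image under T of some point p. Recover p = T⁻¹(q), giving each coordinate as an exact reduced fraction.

T1 = [1 0 0; 0 -2 0; 0 0 1]
T2·T1 = [3 0 0; 0 6 0; 0 0 1]
T3·…·T1 = [6 0 0; 0 -6 0; 0 0 1]
T4·…·T1 = [-30/13 -72/13 0; -72/13 30/13 0; 0 0 1]
det M = -36; M⁻¹ = [-5/78 -2/13 0; -2/13 5/78 0; 0 0 1]
M⁻¹ · (63/26, 8/13)ᵀ = (-1/4, -1/3)ᵀ

p = (-1/4, -1/3)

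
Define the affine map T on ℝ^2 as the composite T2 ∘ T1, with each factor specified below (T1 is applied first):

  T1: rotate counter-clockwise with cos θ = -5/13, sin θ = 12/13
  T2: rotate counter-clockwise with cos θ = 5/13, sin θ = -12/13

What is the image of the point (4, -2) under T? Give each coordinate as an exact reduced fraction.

T(p) = (716/169, 242/169)

T1 rotate counter-clockwise with cos θ = -5/13, sin θ = 12/13: (4, -2) → (4/13, 58/13)
T2 rotate counter-clockwise with cos θ = 5/13, sin θ = -12/13: (4/13, 58/13) → (716/169, 242/169)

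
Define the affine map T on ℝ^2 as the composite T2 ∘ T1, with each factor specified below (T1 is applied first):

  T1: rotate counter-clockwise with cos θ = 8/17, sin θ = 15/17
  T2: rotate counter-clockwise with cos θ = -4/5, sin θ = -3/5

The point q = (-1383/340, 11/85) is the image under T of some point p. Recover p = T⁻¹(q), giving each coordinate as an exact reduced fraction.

p = (-3/4, -4)

T1 = [8/17 -15/17 0; 15/17 8/17 0; 0 0 1]
T2·T1 = [13/85 84/85 0; -84/85 13/85 0; 0 0 1]
det M = 1; M⁻¹ = [13/85 -84/85 0; 84/85 13/85 0; 0 0 1]
M⁻¹ · (-1383/340, 11/85)ᵀ = (-3/4, -4)ᵀ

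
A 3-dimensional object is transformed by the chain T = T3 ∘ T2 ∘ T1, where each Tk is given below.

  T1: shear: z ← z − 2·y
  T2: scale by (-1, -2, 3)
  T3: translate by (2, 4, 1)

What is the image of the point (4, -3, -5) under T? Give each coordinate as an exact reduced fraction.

T(p) = (-2, 10, 4)

T1 shear: z ← z − 2·y: (4, -3, -5) → (4, -3, 1)
T2 scale by (-1, -2, 3): (4, -3, 1) → (-4, 6, 3)
T3 translate by (2, 4, 1): (-4, 6, 3) → (-2, 10, 4)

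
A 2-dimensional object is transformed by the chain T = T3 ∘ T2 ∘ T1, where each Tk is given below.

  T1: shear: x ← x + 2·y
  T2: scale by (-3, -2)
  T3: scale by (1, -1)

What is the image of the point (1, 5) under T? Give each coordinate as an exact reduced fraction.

T1 shear: x ← x + 2·y: (1, 5) → (11, 5)
T2 scale by (-3, -2): (11, 5) → (-33, -10)
T3 scale by (1, -1): (-33, -10) → (-33, 10)

T(p) = (-33, 10)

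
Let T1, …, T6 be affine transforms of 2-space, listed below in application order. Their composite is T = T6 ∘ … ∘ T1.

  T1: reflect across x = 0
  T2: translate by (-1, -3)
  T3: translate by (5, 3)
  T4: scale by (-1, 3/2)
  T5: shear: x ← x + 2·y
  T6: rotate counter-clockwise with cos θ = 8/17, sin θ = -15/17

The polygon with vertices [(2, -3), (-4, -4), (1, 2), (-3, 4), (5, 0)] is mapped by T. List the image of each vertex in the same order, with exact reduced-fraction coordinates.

T1 reflect across x = 0: (2, -3) → (-2, -3); (-4, -4) → (4, -4); (1, 2) → (-1, 2); (-3, 4) → (3, 4); (5, 0) → (-5, 0)
T2 translate by (-1, -3): (-2, -3) → (-3, -6); (4, -4) → (3, -7); (-1, 2) → (-2, -1); (3, 4) → (2, 1); (-5, 0) → (-6, -3)
T3 translate by (5, 3): (-3, -6) → (2, -3); (3, -7) → (8, -4); (-2, -1) → (3, 2); (2, 1) → (7, 4); (-6, -3) → (-1, 0)
T4 scale by (-1, 3/2): (2, -3) → (-2, -9/2); (8, -4) → (-8, -6); (3, 2) → (-3, 3); (7, 4) → (-7, 6); (-1, 0) → (1, 0)
T5 shear: x ← x + 2·y: (-2, -9/2) → (-11, -9/2); (-8, -6) → (-20, -6); (-3, 3) → (3, 3); (-7, 6) → (5, 6); (1, 0) → (1, 0)
T6 rotate counter-clockwise with cos θ = 8/17, sin θ = -15/17: (-11, -9/2) → (-311/34, 129/17); (-20, -6) → (-250/17, 252/17); (3, 3) → (69/17, -21/17); (5, 6) → (130/17, -27/17); (1, 0) → (8/17, -15/17)

image vertices: (-311/34, 129/17), (-250/17, 252/17), (69/17, -21/17), (130/17, -27/17), (8/17, -15/17)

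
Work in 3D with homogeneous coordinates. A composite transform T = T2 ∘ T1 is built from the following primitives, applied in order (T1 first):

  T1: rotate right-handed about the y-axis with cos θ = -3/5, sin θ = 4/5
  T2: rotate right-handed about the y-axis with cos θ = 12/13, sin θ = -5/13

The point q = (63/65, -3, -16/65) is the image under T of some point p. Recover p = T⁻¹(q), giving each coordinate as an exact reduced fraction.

p = (0, -3, 1)

T1 = [-3/5 0 4/5 0; 0 1 0 0; -4/5 0 -3/5 0; 0 0 0 1]
T2·T1 = [-16/65 0 63/65 0; 0 1 0 0; -63/65 0 -16/65 0; 0 0 0 1]
det M = 1; M⁻¹ = [-16/65 0 -63/65 0; 0 1 0 0; 63/65 0 -16/65 0; 0 0 0 1]
M⁻¹ · (63/65, -3, -16/65)ᵀ = (0, -3, 1)ᵀ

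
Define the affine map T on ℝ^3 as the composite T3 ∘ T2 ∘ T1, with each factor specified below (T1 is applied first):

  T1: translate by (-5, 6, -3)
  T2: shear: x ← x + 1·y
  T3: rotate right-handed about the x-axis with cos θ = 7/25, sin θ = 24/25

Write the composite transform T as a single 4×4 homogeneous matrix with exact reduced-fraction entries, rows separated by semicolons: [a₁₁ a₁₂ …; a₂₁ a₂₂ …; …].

T = [1 1 0 1; 0 7/25 -24/25 114/25; 0 24/25 7/25 123/25; 0 0 0 1]

T1 = [1 0 0 -5; 0 1 0 6; 0 0 1 -3; 0 0 0 1]
T2·T1 = [1 1 0 1; 0 1 0 6; 0 0 1 -3; 0 0 0 1]
T3·…·T1 = [1 1 0 1; 0 7/25 -24/25 114/25; 0 24/25 7/25 123/25; 0 0 0 1]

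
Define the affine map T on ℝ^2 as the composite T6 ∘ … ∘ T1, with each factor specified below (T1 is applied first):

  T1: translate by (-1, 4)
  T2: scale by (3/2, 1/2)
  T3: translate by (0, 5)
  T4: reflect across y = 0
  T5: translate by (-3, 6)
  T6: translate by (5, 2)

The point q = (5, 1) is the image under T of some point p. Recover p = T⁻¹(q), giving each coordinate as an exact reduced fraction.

p = (3, 0)

T1 = [1 0 -1; 0 1 4; 0 0 1]
T2·T1 = [3/2 0 -3/2; 0 1/2 2; 0 0 1]
T3·…·T1 = [3/2 0 -3/2; 0 1/2 7; 0 0 1]
T4·…·T1 = [3/2 0 -3/2; 0 -1/2 -7; 0 0 1]
T5·…·T1 = [3/2 0 -9/2; 0 -1/2 -1; 0 0 1]
T6·…·T1 = [3/2 0 1/2; 0 -1/2 1; 0 0 1]
det M = -3/4; M⁻¹ = [2/3 0 -1/3; 0 -2 2; 0 0 1]
M⁻¹ · (5, 1)ᵀ = (3, 0)ᵀ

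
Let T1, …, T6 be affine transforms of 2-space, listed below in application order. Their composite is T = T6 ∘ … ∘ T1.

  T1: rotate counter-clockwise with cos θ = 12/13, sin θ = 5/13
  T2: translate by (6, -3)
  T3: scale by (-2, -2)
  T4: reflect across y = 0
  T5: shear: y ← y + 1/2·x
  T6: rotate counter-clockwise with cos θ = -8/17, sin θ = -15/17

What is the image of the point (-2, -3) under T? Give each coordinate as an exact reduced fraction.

T1 rotate counter-clockwise with cos θ = 12/13, sin θ = 5/13: (-2, -3) → (-9/13, -46/13)
T2 translate by (6, -3): (-9/13, -46/13) → (69/13, -85/13)
T3 scale by (-2, -2): (69/13, -85/13) → (-138/13, 170/13)
T4 reflect across y = 0: (-138/13, 170/13) → (-138/13, -170/13)
T5 shear: y ← y + 1/2·x: (-138/13, -170/13) → (-138/13, -239/13)
T6 rotate counter-clockwise with cos θ = -8/17, sin θ = -15/17: (-138/13, -239/13) → (-2481/221, 3982/221)

T(p) = (-2481/221, 3982/221)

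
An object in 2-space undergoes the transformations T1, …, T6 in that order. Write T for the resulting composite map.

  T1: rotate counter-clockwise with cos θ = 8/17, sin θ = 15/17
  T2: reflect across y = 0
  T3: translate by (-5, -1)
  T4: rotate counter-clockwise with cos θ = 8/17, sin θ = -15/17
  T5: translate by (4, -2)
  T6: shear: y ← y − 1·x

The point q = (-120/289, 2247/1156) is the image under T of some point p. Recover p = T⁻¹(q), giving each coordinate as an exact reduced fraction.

p = (1, 3/4)

T1 = [8/17 -15/17 0; 15/17 8/17 0; 0 0 1]
T2·T1 = [8/17 -15/17 0; -15/17 -8/17 0; 0 0 1]
T3·…·T1 = [8/17 -15/17 -5; -15/17 -8/17 -1; 0 0 1]
T4·…·T1 = [-161/289 -240/289 -55/17; -240/289 161/289 67/17; 0 0 1]
T5·…·T1 = [-161/289 -240/289 13/17; -240/289 161/289 33/17; 0 0 1]
T6·…·T1 = [-161/289 -240/289 13/17; -79/289 401/289 20/17; 0 0 1]
det M = -1; M⁻¹ = [-401/289 -240/289 589/289; -79/289 161/289 -129/289; 0 0 1]
M⁻¹ · (-120/289, 2247/1156)ᵀ = (1, 3/4)ᵀ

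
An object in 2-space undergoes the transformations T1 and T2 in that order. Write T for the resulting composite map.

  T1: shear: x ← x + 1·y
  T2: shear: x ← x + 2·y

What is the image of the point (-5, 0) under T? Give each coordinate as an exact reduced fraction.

T1 shear: x ← x + 1·y: (-5, 0) → (-5, 0)
T2 shear: x ← x + 2·y: (-5, 0) → (-5, 0)

T(p) = (-5, 0)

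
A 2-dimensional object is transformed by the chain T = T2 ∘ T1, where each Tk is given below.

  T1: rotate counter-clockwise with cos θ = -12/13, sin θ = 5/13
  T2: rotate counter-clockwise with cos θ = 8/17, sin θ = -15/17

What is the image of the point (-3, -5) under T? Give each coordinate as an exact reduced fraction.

T1 rotate counter-clockwise with cos θ = -12/13, sin θ = 5/13: (-3, -5) → (61/13, 45/13)
T2 rotate counter-clockwise with cos θ = 8/17, sin θ = -15/17: (61/13, 45/13) → (1163/221, -555/221)

T(p) = (1163/221, -555/221)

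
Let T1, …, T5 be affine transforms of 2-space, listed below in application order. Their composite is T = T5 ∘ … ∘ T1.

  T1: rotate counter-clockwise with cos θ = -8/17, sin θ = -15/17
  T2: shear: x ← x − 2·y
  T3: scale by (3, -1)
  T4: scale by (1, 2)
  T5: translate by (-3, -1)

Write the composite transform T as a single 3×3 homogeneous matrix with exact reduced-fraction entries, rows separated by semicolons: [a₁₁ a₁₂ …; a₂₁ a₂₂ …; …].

T1 = [-8/17 15/17 0; -15/17 -8/17 0; 0 0 1]
T2·T1 = [22/17 31/17 0; -15/17 -8/17 0; 0 0 1]
T3·…·T1 = [66/17 93/17 0; 15/17 8/17 0; 0 0 1]
T4·…·T1 = [66/17 93/17 0; 30/17 16/17 0; 0 0 1]
T5·…·T1 = [66/17 93/17 -3; 30/17 16/17 -1; 0 0 1]

T = [66/17 93/17 -3; 30/17 16/17 -1; 0 0 1]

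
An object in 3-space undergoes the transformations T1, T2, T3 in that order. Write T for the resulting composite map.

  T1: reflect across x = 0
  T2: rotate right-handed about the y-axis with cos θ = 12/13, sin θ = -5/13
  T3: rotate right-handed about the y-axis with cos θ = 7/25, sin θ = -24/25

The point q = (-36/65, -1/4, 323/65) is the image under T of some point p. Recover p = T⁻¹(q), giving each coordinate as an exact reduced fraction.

T1 = [-1 0 0 0; 0 1 0 0; 0 0 1 0; 0 0 0 1]
T2·T1 = [-12/13 0 -5/13 0; 0 1 0 0; -5/13 0 12/13 0; 0 0 0 1]
T3·…·T1 = [36/325 0 -323/325 0; 0 1 0 0; -323/325 0 -36/325 0; 0 0 0 1]
det M = -1; M⁻¹ = [36/325 0 -323/325 0; 0 1 0 0; -323/325 0 -36/325 0; 0 0 0 1]
M⁻¹ · (-36/65, -1/4, 323/65)ᵀ = (-5, -1/4, 0)ᵀ

p = (-5, -1/4, 0)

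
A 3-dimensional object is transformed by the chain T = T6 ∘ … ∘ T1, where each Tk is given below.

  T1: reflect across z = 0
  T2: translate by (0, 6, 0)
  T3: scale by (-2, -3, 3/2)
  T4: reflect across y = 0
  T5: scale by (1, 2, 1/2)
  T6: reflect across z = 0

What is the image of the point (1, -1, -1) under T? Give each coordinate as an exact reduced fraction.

T1 reflect across z = 0: (1, -1, -1) → (1, -1, 1)
T2 translate by (0, 6, 0): (1, -1, 1) → (1, 5, 1)
T3 scale by (-2, -3, 3/2): (1, 5, 1) → (-2, -15, 3/2)
T4 reflect across y = 0: (-2, -15, 3/2) → (-2, 15, 3/2)
T5 scale by (1, 2, 1/2): (-2, 15, 3/2) → (-2, 30, 3/4)
T6 reflect across z = 0: (-2, 30, 3/4) → (-2, 30, -3/4)

T(p) = (-2, 30, -3/4)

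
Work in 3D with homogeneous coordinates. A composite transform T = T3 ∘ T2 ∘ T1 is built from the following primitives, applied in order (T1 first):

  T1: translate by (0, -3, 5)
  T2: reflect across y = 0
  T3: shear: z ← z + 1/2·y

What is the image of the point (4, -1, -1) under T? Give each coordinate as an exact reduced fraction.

T(p) = (4, 4, 6)

T1 translate by (0, -3, 5): (4, -1, -1) → (4, -4, 4)
T2 reflect across y = 0: (4, -4, 4) → (4, 4, 4)
T3 shear: z ← z + 1/2·y: (4, 4, 4) → (4, 4, 6)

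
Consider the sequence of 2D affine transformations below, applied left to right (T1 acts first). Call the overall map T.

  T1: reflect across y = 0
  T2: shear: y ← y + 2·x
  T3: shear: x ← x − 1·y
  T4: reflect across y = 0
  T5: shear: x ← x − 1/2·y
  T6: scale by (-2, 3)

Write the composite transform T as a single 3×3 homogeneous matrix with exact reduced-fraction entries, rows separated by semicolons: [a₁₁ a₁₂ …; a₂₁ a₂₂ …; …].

T = [0 -1 0; -6 3 0; 0 0 1]

T1 = [1 0 0; 0 -1 0; 0 0 1]
T2·T1 = [1 0 0; 2 -1 0; 0 0 1]
T3·…·T1 = [-1 1 0; 2 -1 0; 0 0 1]
T4·…·T1 = [-1 1 0; -2 1 0; 0 0 1]
T5·…·T1 = [0 1/2 0; -2 1 0; 0 0 1]
T6·…·T1 = [0 -1 0; -6 3 0; 0 0 1]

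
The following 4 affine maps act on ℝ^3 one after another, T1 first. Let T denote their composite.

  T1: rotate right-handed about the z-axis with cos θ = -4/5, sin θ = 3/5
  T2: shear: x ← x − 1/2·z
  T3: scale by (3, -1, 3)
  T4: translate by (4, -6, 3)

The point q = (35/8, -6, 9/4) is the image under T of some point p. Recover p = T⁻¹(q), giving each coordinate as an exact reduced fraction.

T1 = [-4/5 -3/5 0 0; 3/5 -4/5 0 0; 0 0 1 0; 0 0 0 1]
T2·T1 = [-4/5 -3/5 -1/2 0; 3/5 -4/5 0 0; 0 0 1 0; 0 0 0 1]
T3·…·T1 = [-12/5 -9/5 -3/2 0; -3/5 4/5 0 0; 0 0 3 0; 0 0 0 1]
T4·…·T1 = [-12/5 -9/5 -3/2 4; -3/5 4/5 0 -6; 0 0 3 3; 0 0 0 1]
det M = -9; M⁻¹ = [-4/15 -3/5 -2/15 -32/15; -1/5 4/5 -1/10 59/10; 0 0 1/3 -1; 0 0 0 1]
M⁻¹ · (35/8, -6, 9/4)ᵀ = (0, 0, -1/4)ᵀ

p = (0, 0, -1/4)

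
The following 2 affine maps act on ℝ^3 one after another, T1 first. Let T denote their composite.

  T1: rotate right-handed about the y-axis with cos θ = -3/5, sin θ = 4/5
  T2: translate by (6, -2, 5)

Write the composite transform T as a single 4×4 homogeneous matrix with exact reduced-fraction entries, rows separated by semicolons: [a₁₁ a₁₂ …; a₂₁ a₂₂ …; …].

T = [-3/5 0 4/5 6; 0 1 0 -2; -4/5 0 -3/5 5; 0 0 0 1]

T1 = [-3/5 0 4/5 0; 0 1 0 0; -4/5 0 -3/5 0; 0 0 0 1]
T2·T1 = [-3/5 0 4/5 6; 0 1 0 -2; -4/5 0 -3/5 5; 0 0 0 1]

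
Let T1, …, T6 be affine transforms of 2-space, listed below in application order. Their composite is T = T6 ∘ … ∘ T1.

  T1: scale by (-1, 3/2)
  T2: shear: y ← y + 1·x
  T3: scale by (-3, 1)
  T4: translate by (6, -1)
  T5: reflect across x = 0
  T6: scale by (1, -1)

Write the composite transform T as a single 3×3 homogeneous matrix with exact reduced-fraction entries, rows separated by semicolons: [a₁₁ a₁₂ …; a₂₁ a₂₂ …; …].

T = [-3 0 -6; 1 -3/2 1; 0 0 1]

T1 = [-1 0 0; 0 3/2 0; 0 0 1]
T2·T1 = [-1 0 0; -1 3/2 0; 0 0 1]
T3·…·T1 = [3 0 0; -1 3/2 0; 0 0 1]
T4·…·T1 = [3 0 6; -1 3/2 -1; 0 0 1]
T5·…·T1 = [-3 0 -6; -1 3/2 -1; 0 0 1]
T6·…·T1 = [-3 0 -6; 1 -3/2 1; 0 0 1]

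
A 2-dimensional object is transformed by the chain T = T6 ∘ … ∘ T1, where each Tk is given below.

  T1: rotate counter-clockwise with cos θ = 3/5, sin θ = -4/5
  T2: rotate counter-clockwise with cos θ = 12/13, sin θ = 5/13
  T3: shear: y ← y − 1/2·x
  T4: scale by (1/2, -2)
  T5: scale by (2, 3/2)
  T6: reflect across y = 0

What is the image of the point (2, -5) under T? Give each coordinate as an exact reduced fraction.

T1 rotate counter-clockwise with cos θ = 3/5, sin θ = -4/5: (2, -5) → (-14/5, -23/5)
T2 rotate counter-clockwise with cos θ = 12/13, sin θ = 5/13: (-14/5, -23/5) → (-53/65, -346/65)
T3 shear: y ← y − 1/2·x: (-53/65, -346/65) → (-53/65, -639/130)
T4 scale by (1/2, -2): (-53/65, -639/130) → (-53/130, 639/65)
T5 scale by (2, 3/2): (-53/130, 639/65) → (-53/65, 1917/130)
T6 reflect across y = 0: (-53/65, 1917/130) → (-53/65, -1917/130)

T(p) = (-53/65, -1917/130)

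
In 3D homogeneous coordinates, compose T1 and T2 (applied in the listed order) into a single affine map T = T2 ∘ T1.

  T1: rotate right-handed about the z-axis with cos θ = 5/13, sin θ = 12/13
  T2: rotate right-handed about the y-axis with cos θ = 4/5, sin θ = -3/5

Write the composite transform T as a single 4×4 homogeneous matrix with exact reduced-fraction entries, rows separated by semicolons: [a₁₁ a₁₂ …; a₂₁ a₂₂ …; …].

T = [4/13 -48/65 -3/5 0; 12/13 5/13 0 0; 3/13 -36/65 4/5 0; 0 0 0 1]

T1 = [5/13 -12/13 0 0; 12/13 5/13 0 0; 0 0 1 0; 0 0 0 1]
T2·T1 = [4/13 -48/65 -3/5 0; 12/13 5/13 0 0; 3/13 -36/65 4/5 0; 0 0 0 1]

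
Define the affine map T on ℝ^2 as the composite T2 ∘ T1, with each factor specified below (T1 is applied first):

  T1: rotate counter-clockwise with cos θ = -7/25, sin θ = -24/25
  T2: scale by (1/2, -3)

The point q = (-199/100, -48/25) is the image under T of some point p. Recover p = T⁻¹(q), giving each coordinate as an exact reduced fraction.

T1 = [-7/25 24/25 0; -24/25 -7/25 0; 0 0 1]
T2·T1 = [-7/50 12/25 0; 72/25 21/25 0; 0 0 1]
det M = -3/2; M⁻¹ = [-14/25 8/25 0; 48/25 7/75 0; 0 0 1]
M⁻¹ · (-199/100, -48/25)ᵀ = (1/2, -4)ᵀ

p = (1/2, -4)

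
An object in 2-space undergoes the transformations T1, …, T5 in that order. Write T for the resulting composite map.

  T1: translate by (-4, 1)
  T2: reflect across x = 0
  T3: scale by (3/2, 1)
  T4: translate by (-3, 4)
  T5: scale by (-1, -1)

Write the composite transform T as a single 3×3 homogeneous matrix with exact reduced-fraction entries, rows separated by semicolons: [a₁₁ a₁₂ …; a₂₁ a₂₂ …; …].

T = [3/2 0 -3; 0 -1 -5; 0 0 1]

T1 = [1 0 -4; 0 1 1; 0 0 1]
T2·T1 = [-1 0 4; 0 1 1; 0 0 1]
T3·…·T1 = [-3/2 0 6; 0 1 1; 0 0 1]
T4·…·T1 = [-3/2 0 3; 0 1 5; 0 0 1]
T5·…·T1 = [3/2 0 -3; 0 -1 -5; 0 0 1]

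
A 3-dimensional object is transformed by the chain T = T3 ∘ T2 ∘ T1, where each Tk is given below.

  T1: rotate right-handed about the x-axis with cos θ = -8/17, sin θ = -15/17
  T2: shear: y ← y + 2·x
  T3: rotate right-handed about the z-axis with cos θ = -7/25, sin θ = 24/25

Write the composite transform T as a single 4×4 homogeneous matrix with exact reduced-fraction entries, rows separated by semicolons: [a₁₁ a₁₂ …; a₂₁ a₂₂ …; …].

T = [-11/5 192/425 -72/85 0; 2/5 56/425 -21/85 0; 0 -15/17 -8/17 0; 0 0 0 1]

T1 = [1 0 0 0; 0 -8/17 15/17 0; 0 -15/17 -8/17 0; 0 0 0 1]
T2·T1 = [1 0 0 0; 2 -8/17 15/17 0; 0 -15/17 -8/17 0; 0 0 0 1]
T3·…·T1 = [-11/5 192/425 -72/85 0; 2/5 56/425 -21/85 0; 0 -15/17 -8/17 0; 0 0 0 1]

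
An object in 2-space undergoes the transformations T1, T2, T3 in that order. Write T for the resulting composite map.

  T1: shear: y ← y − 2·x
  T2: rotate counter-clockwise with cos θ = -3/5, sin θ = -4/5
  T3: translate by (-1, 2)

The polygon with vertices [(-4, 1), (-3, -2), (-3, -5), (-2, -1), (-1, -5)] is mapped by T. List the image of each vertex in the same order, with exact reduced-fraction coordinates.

image vertices: (43/5, -1/5), (4, 2), (8/5, 19/5), (13/5, 9/5), (-14/5, 23/5)

T1 shear: y ← y − 2·x: (-4, 1) → (-4, 9); (-3, -2) → (-3, 4); (-3, -5) → (-3, 1); (-2, -1) → (-2, 3); (-1, -5) → (-1, -3)
T2 rotate counter-clockwise with cos θ = -3/5, sin θ = -4/5: (-4, 9) → (48/5, -11/5); (-3, 4) → (5, 0); (-3, 1) → (13/5, 9/5); (-2, 3) → (18/5, -1/5); (-1, -3) → (-9/5, 13/5)
T3 translate by (-1, 2): (48/5, -11/5) → (43/5, -1/5); (5, 0) → (4, 2); (13/5, 9/5) → (8/5, 19/5); (18/5, -1/5) → (13/5, 9/5); (-9/5, 13/5) → (-14/5, 23/5)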